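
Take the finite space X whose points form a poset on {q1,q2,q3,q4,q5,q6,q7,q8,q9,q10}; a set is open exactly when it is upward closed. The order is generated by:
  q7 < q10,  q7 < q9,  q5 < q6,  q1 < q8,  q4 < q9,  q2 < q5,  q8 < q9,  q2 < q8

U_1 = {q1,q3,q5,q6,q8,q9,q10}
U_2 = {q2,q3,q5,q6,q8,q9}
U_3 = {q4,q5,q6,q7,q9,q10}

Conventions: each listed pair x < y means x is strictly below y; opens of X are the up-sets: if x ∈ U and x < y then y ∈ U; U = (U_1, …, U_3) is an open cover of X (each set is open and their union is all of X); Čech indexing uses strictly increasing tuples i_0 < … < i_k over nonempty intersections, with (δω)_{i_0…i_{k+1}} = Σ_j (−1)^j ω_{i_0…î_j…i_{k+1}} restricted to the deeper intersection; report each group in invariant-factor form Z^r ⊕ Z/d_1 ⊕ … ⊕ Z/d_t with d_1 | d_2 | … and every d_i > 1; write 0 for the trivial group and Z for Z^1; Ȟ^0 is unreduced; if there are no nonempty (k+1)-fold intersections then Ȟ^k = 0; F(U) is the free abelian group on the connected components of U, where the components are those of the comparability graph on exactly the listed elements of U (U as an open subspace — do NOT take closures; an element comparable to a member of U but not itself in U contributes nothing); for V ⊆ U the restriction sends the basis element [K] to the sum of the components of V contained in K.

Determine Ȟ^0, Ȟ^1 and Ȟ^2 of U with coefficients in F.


intersection data:
  U12={q3,q5,q6,q8,q9} U13={q5,q6,q9,q10} U23={q5,q6,q9}
  U123={q5,q6,q9}
components per intersection:
  U1: {q1,q8,q9} {q3} {q5,q6} {q10}
  U2: {q2,q5,q6,q8,q9} {q3}
  U3: {q4,q7,q9,q10} {q5,q6}
  U12: {q3} {q5,q6} {q8,q9}
  U13: {q5,q6} {q9} {q10}
  U23: {q5,q6} {q9}
  U123: {q5,q6} {q9}
C dims 8,8,2; δ0: rk 6, SNF 1^6; δ1: rk 2, SNF 1^2
Ȟ^0 = (8 − 6) − 0 = 2, so Ȟ^0 ≅ Z^2
Ȟ^1 = (8 − 2) − 6 = 0, so Ȟ^1 ≅ 0
Ȟ^2 = (2 − 0) − 2 = 0, so Ȟ^2 ≅ 0

Ȟ^0 = Z^2, Ȟ^1 = 0, Ȟ^2 = 0


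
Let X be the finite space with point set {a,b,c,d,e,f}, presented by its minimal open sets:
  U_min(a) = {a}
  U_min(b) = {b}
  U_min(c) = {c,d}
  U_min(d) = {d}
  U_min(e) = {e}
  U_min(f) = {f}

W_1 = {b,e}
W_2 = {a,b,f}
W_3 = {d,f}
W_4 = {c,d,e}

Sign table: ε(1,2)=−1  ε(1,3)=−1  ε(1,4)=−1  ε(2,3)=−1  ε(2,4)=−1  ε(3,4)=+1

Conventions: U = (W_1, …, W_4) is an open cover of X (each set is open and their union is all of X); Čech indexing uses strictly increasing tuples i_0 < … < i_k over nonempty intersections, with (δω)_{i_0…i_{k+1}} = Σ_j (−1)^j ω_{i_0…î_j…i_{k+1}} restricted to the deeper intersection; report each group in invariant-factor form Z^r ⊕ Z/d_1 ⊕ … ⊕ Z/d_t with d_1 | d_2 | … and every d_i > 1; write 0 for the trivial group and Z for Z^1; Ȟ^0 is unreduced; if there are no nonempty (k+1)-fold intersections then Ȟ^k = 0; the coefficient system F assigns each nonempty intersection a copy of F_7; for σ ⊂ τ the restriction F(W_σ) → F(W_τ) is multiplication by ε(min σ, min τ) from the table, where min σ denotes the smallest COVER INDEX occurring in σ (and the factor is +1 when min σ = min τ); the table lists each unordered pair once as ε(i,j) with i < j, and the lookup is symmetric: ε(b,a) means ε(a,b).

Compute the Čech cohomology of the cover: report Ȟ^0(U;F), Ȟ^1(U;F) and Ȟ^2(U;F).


Ȟ^0(U;F) ≅ 0; Ȟ^1(U;F) ≅ 0; Ȟ^2(U;F) ≅ 0

nerve of the cover:
  W12={b} W14={e} W23={f} W34={d}
C dims 4,4; δ0: rk_F7 4
Ȟ^0 = (4 − 4) − 0 = 0, so Ȟ^0 ≅ 0
Ȟ^1 = (4 − 0) − 4 = 0, so Ȟ^1 ≅ 0
Ȟ^2 = (0 − 0) − 0 = 0, so Ȟ^2 ≅ 0


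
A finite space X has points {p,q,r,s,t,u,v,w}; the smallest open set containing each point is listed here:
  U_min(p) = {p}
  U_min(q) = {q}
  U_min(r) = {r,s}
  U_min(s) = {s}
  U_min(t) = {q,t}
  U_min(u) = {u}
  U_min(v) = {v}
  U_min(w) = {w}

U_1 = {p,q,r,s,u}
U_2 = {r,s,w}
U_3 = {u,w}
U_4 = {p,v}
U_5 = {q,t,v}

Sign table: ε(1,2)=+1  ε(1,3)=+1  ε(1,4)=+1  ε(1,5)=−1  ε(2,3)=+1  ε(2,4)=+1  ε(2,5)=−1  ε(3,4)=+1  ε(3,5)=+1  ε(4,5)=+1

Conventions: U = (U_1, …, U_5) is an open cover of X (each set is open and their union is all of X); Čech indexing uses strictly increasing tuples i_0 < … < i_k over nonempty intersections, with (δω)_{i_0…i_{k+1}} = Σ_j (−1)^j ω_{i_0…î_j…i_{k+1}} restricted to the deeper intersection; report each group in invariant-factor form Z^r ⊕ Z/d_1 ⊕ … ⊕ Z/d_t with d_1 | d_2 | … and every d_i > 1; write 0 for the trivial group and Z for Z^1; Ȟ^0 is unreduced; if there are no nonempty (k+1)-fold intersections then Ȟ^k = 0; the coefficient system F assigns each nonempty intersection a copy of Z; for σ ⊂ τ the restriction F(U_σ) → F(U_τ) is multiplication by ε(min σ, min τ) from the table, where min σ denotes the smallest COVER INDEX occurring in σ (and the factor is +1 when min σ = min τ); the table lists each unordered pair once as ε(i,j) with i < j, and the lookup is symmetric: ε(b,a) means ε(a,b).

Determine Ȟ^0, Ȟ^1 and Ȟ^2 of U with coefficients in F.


Ȟ^0(U;F) ≅ 0, Ȟ^1(U;F) ≅ Z ⊕ Z/2, Ȟ^2(U;F) ≅ 0

nerve of the cover:
  U12={r,s} U13={u} U14={p} U15={q} U23={w} U45={v}
C dims 5,6; δ0: rk 5, SNF 1^4·2
Ȟ^0 = (5 − 5) − 0 = 0, so Ȟ^0 ≅ 0
Ȟ^1 = (6 − 0) − 5 = 1 plus torsion [2], so Ȟ^1 ≅ Z ⊕ Z/2
Ȟ^2 = (0 − 0) − 0 = 0, so Ȟ^2 ≅ 0


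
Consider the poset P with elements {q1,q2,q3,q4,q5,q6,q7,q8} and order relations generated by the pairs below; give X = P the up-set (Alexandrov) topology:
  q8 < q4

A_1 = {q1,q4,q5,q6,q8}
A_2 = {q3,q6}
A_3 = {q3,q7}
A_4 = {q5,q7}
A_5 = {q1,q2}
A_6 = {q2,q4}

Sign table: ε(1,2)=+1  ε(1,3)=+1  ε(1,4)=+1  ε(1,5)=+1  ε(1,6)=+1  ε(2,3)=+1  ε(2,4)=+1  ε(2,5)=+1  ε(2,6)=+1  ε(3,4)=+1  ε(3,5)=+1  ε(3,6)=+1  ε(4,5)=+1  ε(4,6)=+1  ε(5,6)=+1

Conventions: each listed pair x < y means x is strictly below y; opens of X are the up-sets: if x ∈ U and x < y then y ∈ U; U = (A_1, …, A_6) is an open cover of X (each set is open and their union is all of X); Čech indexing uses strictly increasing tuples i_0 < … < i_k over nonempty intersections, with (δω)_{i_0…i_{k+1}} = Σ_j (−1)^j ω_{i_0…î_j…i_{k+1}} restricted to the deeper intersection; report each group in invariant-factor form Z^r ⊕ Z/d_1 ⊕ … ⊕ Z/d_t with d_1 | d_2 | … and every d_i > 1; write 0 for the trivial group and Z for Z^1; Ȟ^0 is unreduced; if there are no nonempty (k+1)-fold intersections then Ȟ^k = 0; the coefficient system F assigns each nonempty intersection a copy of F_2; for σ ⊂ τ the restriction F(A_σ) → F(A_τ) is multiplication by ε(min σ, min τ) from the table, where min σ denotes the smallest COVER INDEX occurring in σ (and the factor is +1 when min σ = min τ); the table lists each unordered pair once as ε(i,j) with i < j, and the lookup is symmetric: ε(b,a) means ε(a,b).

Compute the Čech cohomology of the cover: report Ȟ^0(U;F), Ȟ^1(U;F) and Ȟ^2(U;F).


intersection data:
  A12={q6} A14={q5} A15={q1} A16={q4} A23={q3} A34={q7} A56={q2}
C dims 6,7; δ0: rk_F2 5
Ȟ^0 = (6 − 5) − 0 = 1, so Ȟ^0 ≅ Z/2
Ȟ^1 = (7 − 0) − 5 = 2, so Ȟ^1 ≅ Z/2 ⊕ Z/2
Ȟ^2 = (0 − 0) − 0 = 0, so Ȟ^2 ≅ 0

Ȟ^0 ≅ Z/2, Ȟ^1 ≅ Z/2 ⊕ Z/2 and Ȟ^2 ≅ 0


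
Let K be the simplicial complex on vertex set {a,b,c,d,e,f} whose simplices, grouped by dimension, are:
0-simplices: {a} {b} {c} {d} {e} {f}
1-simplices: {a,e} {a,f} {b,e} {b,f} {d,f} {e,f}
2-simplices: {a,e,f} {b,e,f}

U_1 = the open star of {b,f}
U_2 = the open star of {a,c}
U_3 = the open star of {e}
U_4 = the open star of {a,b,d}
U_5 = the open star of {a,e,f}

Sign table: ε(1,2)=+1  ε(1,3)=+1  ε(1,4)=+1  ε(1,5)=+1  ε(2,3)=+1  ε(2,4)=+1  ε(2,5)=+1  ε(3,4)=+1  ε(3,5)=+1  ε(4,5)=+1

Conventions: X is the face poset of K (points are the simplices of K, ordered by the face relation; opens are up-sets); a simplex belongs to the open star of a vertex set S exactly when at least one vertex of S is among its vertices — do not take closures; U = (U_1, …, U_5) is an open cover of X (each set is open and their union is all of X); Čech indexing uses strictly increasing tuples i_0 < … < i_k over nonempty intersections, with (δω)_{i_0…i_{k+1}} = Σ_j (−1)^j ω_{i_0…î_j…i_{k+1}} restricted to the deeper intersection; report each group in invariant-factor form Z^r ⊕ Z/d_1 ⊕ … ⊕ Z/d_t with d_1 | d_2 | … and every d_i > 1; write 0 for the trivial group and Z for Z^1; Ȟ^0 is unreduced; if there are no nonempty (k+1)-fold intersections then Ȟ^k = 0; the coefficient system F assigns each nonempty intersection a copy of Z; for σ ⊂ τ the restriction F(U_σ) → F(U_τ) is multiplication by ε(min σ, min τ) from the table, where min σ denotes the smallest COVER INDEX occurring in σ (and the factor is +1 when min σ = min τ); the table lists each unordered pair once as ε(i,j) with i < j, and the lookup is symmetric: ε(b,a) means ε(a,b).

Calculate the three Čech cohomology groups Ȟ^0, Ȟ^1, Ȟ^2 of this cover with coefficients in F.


cover nerve:
  U1={{b},{f},{a,f},{b,e},{b,f},{d,f},{e,f},{a,e,f},{b,e,f}} U2={{a},{c},{a,e},{a,f},{a,e,f}} U3={{e},{a,e},{b,e},{e,f},{a,e,f},{b,e,f}} U4={{a},{b},{d},{a,e},{a,f},{b,e},{b,f},{d,f},{a,e,f},{b,e,f}} U5={{a},{e},{f},{a,e},{a,f},{b,e},{b,f},{d,f},{e,f},{a,e,f},{b,e,f}}
  U12={{a,f},{a,e,f}} U13={{b,e},{e,f},{a,e,f},{b,e,f}} U14={{b},{a,f},{b,e},{b,f},{d,f},{a,e,f},{b,e,f}} U15={{f},{a,f},{b,e},{b,f},{d,f},{e,f},{a,e,f},{b,e,f}} U23={{a,e},{a,e,f}} U24={{a},{a,e},{a,f},{a,e,f}} U25={{a},{a,e},{a,f},{a,e,f}} U34={{a,e},{b,e},{a,e,f},{b,e,f}} U35={{e},{a,e},{b,e},{e,f},{a,e,f},{b,e,f}} U45={{a},{a,e},{a,f},{b,e},{b,f},{d,f},{a,e,f},{b,e,f}}
  U123={{a,e,f}} U124={{a,f},{a,e,f}} U125={{a,f},{a,e,f}} U134={{b,e},{a,e,f},{b,e,f}} U135={{b,e},{e,f},{a,e,f},{b,e,f}} U145={{a,f},{b,e},{b,f},{d,f},{a,e,f},{b,e,f}} U234={{a,e},{a,e,f}} U235={{a,e},{a,e,f}} U245={{a},{a,e},{a,f},{a,e,f}} U345={{a,e},{b,e},{a,e,f},{b,e,f}}
  U1234={{a,e,f}} U1235={{a,e,f}} U1245={{a,f},{a,e,f}} U1345={{b,e},{a,e,f},{b,e,f}} U2345={{a,e},{a,e,f}}
  U12345={{a,e,f}}
C dims 5,10,10,5; δ0: rk 4, SNF 1^4; δ1: rk 6, SNF 1^6; δ2: rk 4, SNF 1^4
Ȟ^0: (5−4)−0=1 ⇒ Z
Ȟ^1: (10−6)−4=0 ⇒ 0
Ȟ^2: (10−4)−6=0 ⇒ 0

Ȟ^0 = Z; Ȟ^1 = 0; Ȟ^2 = 0


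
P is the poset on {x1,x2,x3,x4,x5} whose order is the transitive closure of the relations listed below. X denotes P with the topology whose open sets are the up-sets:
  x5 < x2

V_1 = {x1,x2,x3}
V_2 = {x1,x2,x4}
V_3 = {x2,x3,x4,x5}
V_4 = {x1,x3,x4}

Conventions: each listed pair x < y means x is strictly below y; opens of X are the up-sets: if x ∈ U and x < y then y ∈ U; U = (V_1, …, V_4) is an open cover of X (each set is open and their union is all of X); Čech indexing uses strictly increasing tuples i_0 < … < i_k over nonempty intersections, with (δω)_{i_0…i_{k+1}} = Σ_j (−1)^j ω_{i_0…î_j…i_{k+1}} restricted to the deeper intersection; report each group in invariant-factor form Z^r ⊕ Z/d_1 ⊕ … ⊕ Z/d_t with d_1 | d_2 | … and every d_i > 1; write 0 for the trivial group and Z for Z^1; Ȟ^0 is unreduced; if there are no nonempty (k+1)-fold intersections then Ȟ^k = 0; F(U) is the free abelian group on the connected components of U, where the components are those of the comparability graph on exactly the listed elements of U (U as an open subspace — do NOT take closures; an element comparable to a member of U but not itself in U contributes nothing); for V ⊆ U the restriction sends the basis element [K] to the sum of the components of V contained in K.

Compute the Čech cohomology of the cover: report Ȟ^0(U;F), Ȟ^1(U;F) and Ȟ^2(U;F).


Ȟ^0(U;F) ≅ Z^4,  Ȟ^1(U;F) ≅ 0,  Ȟ^2(U;F) ≅ 0

nonempty intersections:
  V12={x1,x2} V13={x2,x3} V14={x1,x3} V23={x2,x4} V24={x1,x4} V34={x3,x4}
  V123={x2} V124={x1} V134={x3} V234={x4}
components per intersection:
  V1: {x1} {x2} {x3}
  V2: {x1} {x2} {x4}
  V3: {x2,x5} {x3} {x4}
  V4: {x1} {x3} {x4}
  V12: {x1} {x2}
  V13: {x2} {x3}
  V14: {x1} {x3}
  V23: {x2} {x4}
  V24: {x1} {x4}
  V34: {x3} {x4}
  V123: {x2}
  V124: {x1}
  V134: {x3}
  V234: {x4}
C dims 12,12,4; δ0: rk 8, SNF 1^8; δ1: rk 4, SNF 1^4
Ȟ^0: (12−8)−0=4 ⇒ Z^4
Ȟ^1: (12−4)−8=0 ⇒ 0
Ȟ^2: (4−0)−4=0 ⇒ 0


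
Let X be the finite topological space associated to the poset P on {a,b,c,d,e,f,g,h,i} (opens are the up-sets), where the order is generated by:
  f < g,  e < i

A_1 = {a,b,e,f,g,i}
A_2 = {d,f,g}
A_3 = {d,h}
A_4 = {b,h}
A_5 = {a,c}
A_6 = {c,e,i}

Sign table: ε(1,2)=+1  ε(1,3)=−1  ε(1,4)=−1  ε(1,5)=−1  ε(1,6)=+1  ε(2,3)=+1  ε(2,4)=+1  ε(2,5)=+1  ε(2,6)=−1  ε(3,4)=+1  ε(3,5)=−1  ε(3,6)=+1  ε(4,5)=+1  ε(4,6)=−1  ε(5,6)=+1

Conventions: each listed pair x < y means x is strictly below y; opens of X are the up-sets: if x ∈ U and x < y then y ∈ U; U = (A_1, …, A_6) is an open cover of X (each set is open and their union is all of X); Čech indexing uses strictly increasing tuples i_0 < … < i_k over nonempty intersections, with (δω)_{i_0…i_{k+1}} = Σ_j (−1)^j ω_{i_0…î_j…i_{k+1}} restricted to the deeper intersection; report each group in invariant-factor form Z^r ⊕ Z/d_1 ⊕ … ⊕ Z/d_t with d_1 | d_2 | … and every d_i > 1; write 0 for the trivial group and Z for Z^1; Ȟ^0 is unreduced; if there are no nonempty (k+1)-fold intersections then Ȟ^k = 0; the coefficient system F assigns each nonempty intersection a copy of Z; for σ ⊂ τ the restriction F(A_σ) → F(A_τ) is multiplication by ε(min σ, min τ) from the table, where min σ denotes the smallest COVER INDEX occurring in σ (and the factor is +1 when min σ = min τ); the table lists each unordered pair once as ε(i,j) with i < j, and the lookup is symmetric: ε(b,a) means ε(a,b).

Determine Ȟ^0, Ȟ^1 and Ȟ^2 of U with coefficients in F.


Ȟ^0 ≅ 0,  Ȟ^1 ≅ Z ⊕ Z/2,  Ȟ^2 ≅ 0

nonempty overlaps:
  A12={f,g} A14={b} A15={a} A16={e,i} A23={d} A34={h} A56={c}
C dims 6,7; δ0: rk 6, SNF 1^5·2
degree 0: 6−6−0 = 0 → Ȟ^0 ≅ 0
degree 1: 7−0−6 = 1 plus torsion [2] → Ȟ^1 ≅ Z ⊕ Z/2
degree 2: 0−0−0 = 0 → Ȟ^2 ≅ 0


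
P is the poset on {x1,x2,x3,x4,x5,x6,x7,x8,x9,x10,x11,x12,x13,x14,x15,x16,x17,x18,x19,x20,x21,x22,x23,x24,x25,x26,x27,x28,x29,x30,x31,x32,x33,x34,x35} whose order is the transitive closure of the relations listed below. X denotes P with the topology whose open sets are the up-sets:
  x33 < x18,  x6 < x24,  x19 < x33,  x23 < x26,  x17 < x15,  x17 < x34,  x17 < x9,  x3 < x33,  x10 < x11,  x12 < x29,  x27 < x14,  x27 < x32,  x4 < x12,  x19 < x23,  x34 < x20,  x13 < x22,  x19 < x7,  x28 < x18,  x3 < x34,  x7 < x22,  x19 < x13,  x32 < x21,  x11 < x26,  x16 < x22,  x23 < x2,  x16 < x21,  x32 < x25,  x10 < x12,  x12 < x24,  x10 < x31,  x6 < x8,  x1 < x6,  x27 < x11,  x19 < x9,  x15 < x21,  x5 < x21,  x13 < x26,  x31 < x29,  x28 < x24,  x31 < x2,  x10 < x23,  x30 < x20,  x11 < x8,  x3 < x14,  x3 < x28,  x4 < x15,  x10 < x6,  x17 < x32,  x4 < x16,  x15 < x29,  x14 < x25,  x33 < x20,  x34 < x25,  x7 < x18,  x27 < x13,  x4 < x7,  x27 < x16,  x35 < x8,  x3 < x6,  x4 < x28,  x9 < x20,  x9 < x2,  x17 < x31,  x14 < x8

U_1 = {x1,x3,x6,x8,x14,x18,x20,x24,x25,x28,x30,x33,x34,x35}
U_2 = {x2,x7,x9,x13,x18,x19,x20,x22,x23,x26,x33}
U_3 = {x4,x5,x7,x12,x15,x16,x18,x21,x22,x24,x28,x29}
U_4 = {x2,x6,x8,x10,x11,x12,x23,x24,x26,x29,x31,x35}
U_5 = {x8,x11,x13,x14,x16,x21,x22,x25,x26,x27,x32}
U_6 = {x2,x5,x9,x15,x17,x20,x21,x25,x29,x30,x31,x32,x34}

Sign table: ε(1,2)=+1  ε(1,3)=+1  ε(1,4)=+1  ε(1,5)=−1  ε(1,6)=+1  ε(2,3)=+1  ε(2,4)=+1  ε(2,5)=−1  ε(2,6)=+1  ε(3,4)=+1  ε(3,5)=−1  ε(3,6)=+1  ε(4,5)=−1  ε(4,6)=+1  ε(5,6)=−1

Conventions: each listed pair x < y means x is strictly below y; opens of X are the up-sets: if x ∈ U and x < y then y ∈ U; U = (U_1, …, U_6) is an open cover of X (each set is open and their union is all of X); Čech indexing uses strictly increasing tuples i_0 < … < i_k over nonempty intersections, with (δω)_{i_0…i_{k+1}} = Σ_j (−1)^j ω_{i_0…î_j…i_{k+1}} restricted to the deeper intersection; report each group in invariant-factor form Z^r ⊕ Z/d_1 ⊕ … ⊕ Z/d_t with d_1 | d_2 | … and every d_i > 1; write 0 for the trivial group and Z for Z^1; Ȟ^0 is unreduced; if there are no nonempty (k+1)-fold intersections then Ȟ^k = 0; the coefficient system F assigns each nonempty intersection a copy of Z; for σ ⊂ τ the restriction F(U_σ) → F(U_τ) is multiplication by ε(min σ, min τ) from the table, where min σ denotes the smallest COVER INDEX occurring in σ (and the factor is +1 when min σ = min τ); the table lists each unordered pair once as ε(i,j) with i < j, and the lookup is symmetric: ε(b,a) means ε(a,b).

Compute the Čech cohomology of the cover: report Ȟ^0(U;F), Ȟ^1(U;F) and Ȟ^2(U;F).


Ȟ^0(U;F) ≅ Z, Ȟ^1(U;F) ≅ 0, Ȟ^2(U;F) ≅ Z/2

nerve simplices:
  U12={x18,x20,x33} U13={x18,x24,x28} U14={x6,x8,x24,x35} U15={x8,x14,x25} U16={x20,x25,x30,x34} U23={x7,x18,x22} U24={x2,x23,x26} U25={x13,x22,x26} U26={x2,x9,x20} U34={x12,x24,x29} U35={x16,x21,x22} U36={x5,x15,x21,x29} U45={x8,x11,x26} U46={x2,x29,x31} U56={x21,x25,x32}
  U123={x18} U126={x20} U134={x24} U145={x8} U156={x25} U235={x22} U245={x26} U246={x2} U346={x29} U356={x21}
C dims 6,15,10; δ0: rk 5, SNF 1^5; δ1: rk 10, SNF 1^9·2
degree 0: 6−5−0 = 1 → Ȟ^0 ≅ Z
degree 1: 15−10−5 = 0 → Ȟ^1 ≅ 0
degree 2: 10−0−10 = 0 plus torsion [2] → Ȟ^2 ≅ Z/2


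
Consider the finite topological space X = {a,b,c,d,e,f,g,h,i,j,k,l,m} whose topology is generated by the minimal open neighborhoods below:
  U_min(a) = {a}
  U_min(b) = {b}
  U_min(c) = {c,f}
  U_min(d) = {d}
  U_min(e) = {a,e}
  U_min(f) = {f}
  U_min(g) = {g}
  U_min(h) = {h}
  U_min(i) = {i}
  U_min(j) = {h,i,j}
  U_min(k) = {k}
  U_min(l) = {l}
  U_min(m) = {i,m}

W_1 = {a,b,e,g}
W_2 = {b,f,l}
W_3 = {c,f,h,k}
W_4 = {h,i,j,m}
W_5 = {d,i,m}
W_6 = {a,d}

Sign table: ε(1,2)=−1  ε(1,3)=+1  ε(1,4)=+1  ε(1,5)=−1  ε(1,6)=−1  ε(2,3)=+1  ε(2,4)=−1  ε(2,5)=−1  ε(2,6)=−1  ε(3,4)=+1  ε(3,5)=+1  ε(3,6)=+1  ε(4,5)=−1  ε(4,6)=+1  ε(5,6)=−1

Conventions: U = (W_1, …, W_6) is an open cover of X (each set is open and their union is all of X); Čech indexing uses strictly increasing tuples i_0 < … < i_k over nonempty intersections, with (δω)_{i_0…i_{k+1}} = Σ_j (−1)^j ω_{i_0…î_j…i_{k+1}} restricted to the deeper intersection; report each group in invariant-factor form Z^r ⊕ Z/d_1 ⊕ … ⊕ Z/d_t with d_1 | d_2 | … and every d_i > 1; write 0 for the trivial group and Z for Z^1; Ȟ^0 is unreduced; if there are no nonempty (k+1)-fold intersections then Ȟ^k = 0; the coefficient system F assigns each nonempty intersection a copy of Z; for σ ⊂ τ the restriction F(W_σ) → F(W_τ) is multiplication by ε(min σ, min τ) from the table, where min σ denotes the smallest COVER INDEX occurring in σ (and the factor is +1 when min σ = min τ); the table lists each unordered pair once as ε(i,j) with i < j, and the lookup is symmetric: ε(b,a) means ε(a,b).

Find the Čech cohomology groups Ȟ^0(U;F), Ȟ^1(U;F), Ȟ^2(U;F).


Ȟ^0 ≅ Z; Ȟ^1 ≅ Z; Ȟ^2 ≅ 0

nerve of the cover:
  W12={b} W16={a} W23={f} W34={h} W45={i,m} W56={d}
C dims 6,6; δ0: rk 5, SNF 1^5
Ȟ^0 = (6 − 5) − 0 = 1, so Ȟ^0 ≅ Z
Ȟ^1 = (6 − 0) − 5 = 1, so Ȟ^1 ≅ Z
Ȟ^2 = (0 − 0) − 0 = 0, so Ȟ^2 ≅ 0


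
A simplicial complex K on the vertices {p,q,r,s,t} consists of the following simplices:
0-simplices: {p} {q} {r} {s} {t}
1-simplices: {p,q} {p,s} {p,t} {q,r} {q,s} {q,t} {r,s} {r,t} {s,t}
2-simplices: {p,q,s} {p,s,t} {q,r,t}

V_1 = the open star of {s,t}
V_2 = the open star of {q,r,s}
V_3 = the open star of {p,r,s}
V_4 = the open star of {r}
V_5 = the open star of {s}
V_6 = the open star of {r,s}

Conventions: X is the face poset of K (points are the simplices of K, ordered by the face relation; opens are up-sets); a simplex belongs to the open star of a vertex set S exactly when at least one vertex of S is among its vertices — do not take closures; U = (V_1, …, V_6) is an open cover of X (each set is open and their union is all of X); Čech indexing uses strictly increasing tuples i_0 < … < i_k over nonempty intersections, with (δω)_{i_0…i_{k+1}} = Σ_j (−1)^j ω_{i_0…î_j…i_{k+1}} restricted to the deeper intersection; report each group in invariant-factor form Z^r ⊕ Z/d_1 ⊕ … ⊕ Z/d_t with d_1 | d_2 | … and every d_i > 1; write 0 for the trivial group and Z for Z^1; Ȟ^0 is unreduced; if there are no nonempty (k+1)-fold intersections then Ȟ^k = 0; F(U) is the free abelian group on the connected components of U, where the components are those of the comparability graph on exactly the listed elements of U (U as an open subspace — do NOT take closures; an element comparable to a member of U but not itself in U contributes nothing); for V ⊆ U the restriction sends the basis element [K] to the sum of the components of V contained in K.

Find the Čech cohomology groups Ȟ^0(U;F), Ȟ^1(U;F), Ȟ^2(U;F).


Ȟ^0(U;F) ≅ Z,  Ȟ^1(U;F) ≅ Z,  Ȟ^2(U;F) ≅ 0

nerve simplices:
  V1={{s},{t},{p,s},{p,t},{q,s},{q,t},{r,s},{r,t},{s,t},{p,q,s},{p,s,t},{q,r,t}} V2={{q},{r},{s},{p,q},{p,s},{q,r},{q,s},{q,t},{r,s},{r,t},{s,t},{p,q,s},{p,s,t},{q,r,t}} V3={{p},{r},{s},{p,q},{p,s},{p,t},{q,r},{q,s},{r,s},{r,t},{s,t},{p,q,s},{p,s,t},{q,r,t}} V4={{r},{q,r},{r,s},{r,t},{q,r,t}} V5={{s},{p,s},{q,s},{r,s},{s,t},{p,q,s},{p,s,t}} V6={{r},{s},{p,s},{q,r},{q,s},{r,s},{r,t},{s,t},{p,q,s},{p,s,t},{q,r,t}}
  V12={{s},{p,s},{q,s},{q,t},{r,s},{r,t},{s,t},{p,q,s},{p,s,t},{q,r,t}} V13={{s},{p,s},{p,t},{q,s},{r,s},{r,t},{s,t},{p,q,s},{p,s,t},{q,r,t}} V14={{r,s},{r,t},{q,r,t}} V15={{s},{p,s},{q,s},{r,s},{s,t},{p,q,s},{p,s,t}} V16={{s},{p,s},{q,s},{r,s},{r,t},{s,t},{p,q,s},{p,s,t},{q,r,t}} V23={{r},{s},{p,q},{p,s},{q,r},{q,s},{r,s},{r,t},{s,t},{p,q,s},{p,s,t},{q,r,t}} V24={{r},{q,r},{r,s},{r,t},{q,r,t}} V25={{s},{p,s},{q,s},{r,s},{s,t},{p,q,s},{p,s,t}} V26={{r},{s},{p,s},{q,r},{q,s},{r,s},{r,t},{s,t},{p,q,s},{p,s,t},{q,r,t}} V34={{r},{q,r},{r,s},{r,t},{q,r,t}} V35={{s},{p,s},{q,s},{r,s},{s,t},{p,q,s},{p,s,t}} V36={{r},{s},{p,s},{q,r},{q,s},{r,s},{r,t},{s,t},{p,q,s},{p,s,t},{q,r,t}} V45={{r,s}} V46={{r},{q,r},{r,s},{r,t},{q,r,t}} V56={{s},{p,s},{q,s},{r,s},{s,t},{p,q,s},{p,s,t}}
  V123={{s},{p,s},{q,s},{r,s},{r,t},{s,t},{p,q,s},{p,s,t},{q,r,t}} V124={{r,s},{r,t},{q,r,t}} V125={{s},{p,s},{q,s},{r,s},{s,t},{p,q,s},{p,s,t}} V126={{s},{p,s},{q,s},{r,s},{r,t},{s,t},{p,q,s},{p,s,t},{q,r,t}} V134={{r,s},{r,t},{q,r,t}} V135={{s},{p,s},{q,s},{r,s},{s,t},{p,q,s},{p,s,t}} V136={{s},{p,s},{q,s},{r,s},{r,t},{s,t},{p,q,s},{p,s,t},{q,r,t}} V145={{r,s}} V146={{r,s},{r,t},{q,r,t}} V156={{s},{p,s},{q,s},{r,s},{s,t},{p,q,s},{p,s,t}} V234={{r},{q,r},{r,s},{r,t},{q,r,t}} V235={{s},{p,s},{q,s},{r,s},{s,t},{p,q,s},{p,s,t}} V236={{r},{s},{p,s},{q,r},{q,s},{r,s},{r,t},{s,t},{p,q,s},{p,s,t},{q,r,t}} V245={{r,s}} V246={{r},{q,r},{r,s},{r,t},{q,r,t}} V256={{s},{p,s},{q,s},{r,s},{s,t},{p,q,s},{p,s,t}} V345={{r,s}} V346={{r},{q,r},{r,s},{r,t},{q,r,t}} V356={{s},{p,s},{q,s},{r,s},{s,t},{p,q,s},{p,s,t}} V456={{r,s}}
  V1234={{r,s},{r,t},{q,r,t}} V1235={{s},{p,s},{q,s},{r,s},{s,t},{p,q,s},{p,s,t}} V1236={{s},{p,s},{q,s},{r,s},{r,t},{s,t},{p,q,s},{p,s,t},{q,r,t}} V1245={{r,s}} V1246={{r,s},{r,t},{q,r,t}} V1256={{s},{p,s},{q,s},{r,s},{s,t},{p,q,s},{p,s,t}} V1345={{r,s}} V1346={{r,s},{r,t},{q,r,t}} V1356={{s},{p,s},{q,s},{r,s},{s,t},{p,q,s},{p,s,t}} V1456={{r,s}} V2345={{r,s}} V2346={{r},{q,r},{r,s},{r,t},{q,r,t}} V2356={{s},{p,s},{q,s},{r,s},{s,t},{p,q,s},{p,s,t}} V2456={{r,s}} V3456={{r,s}}
  V12345={{r,s}} V12346={{r,s},{r,t},{q,r,t}} V12356={{s},{p,s},{q,s},{r,s},{s,t},{p,q,s},{p,s,t}} V12456={{r,s}} V13456={{r,s}} V23456={{r,s}}
  V123456={{r,s}}
components per intersection:
  V1: {{s},{t},{p,s},{p,t},{q,s},{q,t},{r,s},{r,t},{s,t},{p,q,s},{p,s,t},{q,r,t}}
  V2: {{q},{r},{s},{p,q},{p,s},{q,r},{q,s},{q,t},{r,s},{r,t},{s,t},{p,q,s},{p,s,t},{q,r,t}}
  V3: {{p},{r},{s},{p,q},{p,s},{p,t},{q,r},{q,s},{r,s},{r,t},{s,t},{p,q,s},{p,s,t},{q,r,t}}
  V4: {{r},{q,r},{r,s},{r,t},{q,r,t}}
  V5: {{s},{p,s},{q,s},{r,s},{s,t},{p,q,s},{p,s,t}}
  V6: {{r},{s},{p,s},{q,r},{q,s},{r,s},{r,t},{s,t},{p,q,s},{p,s,t},{q,r,t}}
  V12: {{s},{p,s},{q,s},{r,s},{s,t},{p,q,s},{p,s,t}} {{q,t},{r,t},{q,r,t}}
  V13: {{s},{p,s},{p,t},{q,s},{r,s},{s,t},{p,q,s},{p,s,t}} {{r,t},{q,r,t}}
  V14: {{r,s}} {{r,t},{q,r,t}}
  V15: {{s},{p,s},{q,s},{r,s},{s,t},{p,q,s},{p,s,t}}
  V16: {{s},{p,s},{q,s},{r,s},{s,t},{p,q,s},{p,s,t}} {{r,t},{q,r,t}}
  V23: {{r},{s},{p,q},{p,s},{q,r},{q,s},{r,s},{r,t},{s,t},{p,q,s},{p,s,t},{q,r,t}}
  V24: {{r},{q,r},{r,s},{r,t},{q,r,t}}
  V25: {{s},{p,s},{q,s},{r,s},{s,t},{p,q,s},{p,s,t}}
  V26: {{r},{s},{p,s},{q,r},{q,s},{r,s},{r,t},{s,t},{p,q,s},{p,s,t},{q,r,t}}
  V34: {{r},{q,r},{r,s},{r,t},{q,r,t}}
  V35: {{s},{p,s},{q,s},{r,s},{s,t},{p,q,s},{p,s,t}}
  V36: {{r},{s},{p,s},{q,r},{q,s},{r,s},{r,t},{s,t},{p,q,s},{p,s,t},{q,r,t}}
  V45: {{r,s}}
  V46: {{r},{q,r},{r,s},{r,t},{q,r,t}}
  V56: {{s},{p,s},{q,s},{r,s},{s,t},{p,q,s},{p,s,t}}
  V123: {{s},{p,s},{q,s},{r,s},{s,t},{p,q,s},{p,s,t}} {{r,t},{q,r,t}}
  V124: {{r,s}} {{r,t},{q,r,t}}
  V125: {{s},{p,s},{q,s},{r,s},{s,t},{p,q,s},{p,s,t}}
  V126: {{s},{p,s},{q,s},{r,s},{s,t},{p,q,s},{p,s,t}} {{r,t},{q,r,t}}
  V134: {{r,s}} {{r,t},{q,r,t}}
  V135: {{s},{p,s},{q,s},{r,s},{s,t},{p,q,s},{p,s,t}}
  V136: {{s},{p,s},{q,s},{r,s},{s,t},{p,q,s},{p,s,t}} {{r,t},{q,r,t}}
  V145: {{r,s}}
  V146: {{r,s}} {{r,t},{q,r,t}}
  V156: {{s},{p,s},{q,s},{r,s},{s,t},{p,q,s},{p,s,t}}
  V234: {{r},{q,r},{r,s},{r,t},{q,r,t}}
  V235: {{s},{p,s},{q,s},{r,s},{s,t},{p,q,s},{p,s,t}}
  V236: {{r},{s},{p,s},{q,r},{q,s},{r,s},{r,t},{s,t},{p,q,s},{p,s,t},{q,r,t}}
  V245: {{r,s}}
  V246: {{r},{q,r},{r,s},{r,t},{q,r,t}}
  V256: {{s},{p,s},{q,s},{r,s},{s,t},{p,q,s},{p,s,t}}
  V345: {{r,s}}
  V346: {{r},{q,r},{r,s},{r,t},{q,r,t}}
  V356: {{s},{p,s},{q,s},{r,s},{s,t},{p,q,s},{p,s,t}}
  V456: {{r,s}}
  V1234: {{r,s}} {{r,t},{q,r,t}}
  V1235: {{s},{p,s},{q,s},{r,s},{s,t},{p,q,s},{p,s,t}}
  V1236: {{s},{p,s},{q,s},{r,s},{s,t},{p,q,s},{p,s,t}} {{r,t},{q,r,t}}
  V1245: {{r,s}}
  V1246: {{r,s}} {{r,t},{q,r,t}}
  V1256: {{s},{p,s},{q,s},{r,s},{s,t},{p,q,s},{p,s,t}}
  V1345: {{r,s}}
  V1346: {{r,s}} {{r,t},{q,r,t}}
  V1356: {{s},{p,s},{q,s},{r,s},{s,t},{p,q,s},{p,s,t}}
  V1456: {{r,s}}
  V2345: {{r,s}}
  V2346: {{r},{q,r},{r,s},{r,t},{q,r,t}}
  V2356: {{s},{p,s},{q,s},{r,s},{s,t},{p,q,s},{p,s,t}}
  V2456: {{r,s}}
  V3456: {{r,s}}
  V12345: {{r,s}}
  V12346: {{r,s}} {{r,t},{q,r,t}}
  V12356: {{s},{p,s},{q,s},{r,s},{s,t},{p,q,s},{p,s,t}}
  V12456: {{r,s}}
  V13456: {{r,s}}
  V23456: {{r,s}}
  V123456: {{r,s}}
C dims 6,19,26,19; δ0: rk 5, SNF 1^5; δ1: rk 13, SNF 1^13; δ2: rk 13, SNF 1^13
degree 0: 6−5−0 = 1 → Ȟ^0 ≅ Z
degree 1: 19−13−5 = 1 → Ȟ^1 ≅ Z
degree 2: 26−13−13 = 0 → Ȟ^2 ≅ 0


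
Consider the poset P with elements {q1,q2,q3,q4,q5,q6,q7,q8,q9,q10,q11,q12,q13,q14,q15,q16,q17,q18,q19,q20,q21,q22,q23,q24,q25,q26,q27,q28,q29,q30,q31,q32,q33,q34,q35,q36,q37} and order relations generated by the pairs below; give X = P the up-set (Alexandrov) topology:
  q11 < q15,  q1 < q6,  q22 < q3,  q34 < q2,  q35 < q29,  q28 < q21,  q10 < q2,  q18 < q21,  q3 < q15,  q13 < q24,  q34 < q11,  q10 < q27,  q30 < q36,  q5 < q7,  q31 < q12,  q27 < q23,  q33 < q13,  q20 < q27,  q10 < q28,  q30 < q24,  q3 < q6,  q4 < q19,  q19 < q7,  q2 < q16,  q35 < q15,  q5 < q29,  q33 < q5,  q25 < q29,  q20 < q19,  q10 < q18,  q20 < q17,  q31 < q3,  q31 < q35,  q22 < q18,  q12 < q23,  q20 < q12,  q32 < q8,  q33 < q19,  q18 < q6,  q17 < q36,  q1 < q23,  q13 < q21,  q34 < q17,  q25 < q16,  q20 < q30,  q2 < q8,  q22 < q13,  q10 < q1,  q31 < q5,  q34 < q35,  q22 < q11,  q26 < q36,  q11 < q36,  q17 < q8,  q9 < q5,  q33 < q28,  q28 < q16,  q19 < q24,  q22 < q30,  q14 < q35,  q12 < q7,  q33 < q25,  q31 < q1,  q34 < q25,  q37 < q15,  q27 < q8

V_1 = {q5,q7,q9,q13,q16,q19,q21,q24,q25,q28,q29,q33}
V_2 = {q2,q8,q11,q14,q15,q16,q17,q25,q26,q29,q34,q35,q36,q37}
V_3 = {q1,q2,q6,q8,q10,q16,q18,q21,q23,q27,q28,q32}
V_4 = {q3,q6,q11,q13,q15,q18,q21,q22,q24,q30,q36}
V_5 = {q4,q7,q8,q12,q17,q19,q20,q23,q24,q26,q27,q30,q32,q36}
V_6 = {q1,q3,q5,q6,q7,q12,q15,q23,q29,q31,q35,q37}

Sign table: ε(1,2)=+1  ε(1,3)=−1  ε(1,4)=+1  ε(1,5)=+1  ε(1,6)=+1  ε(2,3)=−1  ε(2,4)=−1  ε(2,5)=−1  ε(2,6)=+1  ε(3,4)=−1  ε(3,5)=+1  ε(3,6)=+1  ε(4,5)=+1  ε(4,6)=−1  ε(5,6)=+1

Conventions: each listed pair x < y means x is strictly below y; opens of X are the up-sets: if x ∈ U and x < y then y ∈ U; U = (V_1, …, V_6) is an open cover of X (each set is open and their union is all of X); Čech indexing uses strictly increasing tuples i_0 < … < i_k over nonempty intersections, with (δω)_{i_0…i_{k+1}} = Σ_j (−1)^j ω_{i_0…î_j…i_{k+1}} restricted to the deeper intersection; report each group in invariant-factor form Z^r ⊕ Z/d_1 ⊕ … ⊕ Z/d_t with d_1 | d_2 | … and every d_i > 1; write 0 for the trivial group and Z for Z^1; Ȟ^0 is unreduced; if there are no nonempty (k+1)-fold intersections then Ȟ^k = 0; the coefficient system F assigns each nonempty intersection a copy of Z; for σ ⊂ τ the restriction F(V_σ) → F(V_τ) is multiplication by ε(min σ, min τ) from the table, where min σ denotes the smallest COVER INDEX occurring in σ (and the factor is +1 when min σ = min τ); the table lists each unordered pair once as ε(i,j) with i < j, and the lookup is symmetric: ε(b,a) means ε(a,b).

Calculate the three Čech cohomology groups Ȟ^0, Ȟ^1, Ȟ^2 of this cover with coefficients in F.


Ȟ^0 = 0,  Ȟ^1 = Z/2,  Ȟ^2 = Z

intersection data:
  V12={q16,q25,q29} V13={q16,q21,q28} V14={q13,q21,q24} V15={q7,q19,q24} V16={q5,q7,q29} V23={q2,q8,q16} V24={q11,q15,q36} V25={q8,q17,q26,q36} V26={q15,q29,q35,q37} V34={q6,q18,q21} V35={q8,q23,q27,q32} V36={q1,q6,q23} V45={q24,q30,q36} V46={q3,q6,q15} V56={q7,q12,q23}
  V123={q16} V126={q29} V134={q21} V145={q24} V156={q7} V235={q8} V245={q36} V246={q15} V346={q6} V356={q23}
C dims 6,15,10; δ0: rk 6, SNF 1^5·2; δ1: rk 9, SNF 1^9
Ȟ^0 = (6 − 6) − 0 = 0, so Ȟ^0 ≅ 0
Ȟ^1 = (15 − 9) − 6 = 0 plus torsion [2], so Ȟ^1 ≅ Z/2
Ȟ^2 = (10 − 0) − 9 = 1, so Ȟ^2 ≅ Z


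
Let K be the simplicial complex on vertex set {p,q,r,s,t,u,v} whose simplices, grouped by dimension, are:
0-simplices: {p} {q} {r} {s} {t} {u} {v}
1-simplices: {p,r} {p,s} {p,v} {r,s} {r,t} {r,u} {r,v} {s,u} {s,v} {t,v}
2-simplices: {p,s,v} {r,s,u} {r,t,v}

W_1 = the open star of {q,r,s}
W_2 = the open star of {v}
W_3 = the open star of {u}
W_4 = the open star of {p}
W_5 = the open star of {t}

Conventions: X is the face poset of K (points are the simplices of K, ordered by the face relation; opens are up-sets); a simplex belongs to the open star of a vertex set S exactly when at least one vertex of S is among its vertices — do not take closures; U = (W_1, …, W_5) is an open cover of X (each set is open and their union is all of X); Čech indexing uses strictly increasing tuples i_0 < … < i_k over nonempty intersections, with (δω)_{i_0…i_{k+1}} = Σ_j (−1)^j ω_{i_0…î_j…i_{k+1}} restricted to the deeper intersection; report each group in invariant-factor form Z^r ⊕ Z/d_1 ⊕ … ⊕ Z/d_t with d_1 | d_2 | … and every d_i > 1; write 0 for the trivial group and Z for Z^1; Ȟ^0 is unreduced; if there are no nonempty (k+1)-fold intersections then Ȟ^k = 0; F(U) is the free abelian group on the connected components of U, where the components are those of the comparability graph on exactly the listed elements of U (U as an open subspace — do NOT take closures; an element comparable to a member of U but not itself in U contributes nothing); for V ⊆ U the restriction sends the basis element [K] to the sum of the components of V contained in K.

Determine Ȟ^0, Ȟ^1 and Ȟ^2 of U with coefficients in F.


nerve simplices:
  W1={{q},{r},{s},{p,r},{p,s},{r,s},{r,t},{r,u},{r,v},{s,u},{s,v},{p,s,v},{r,s,u},{r,t,v}} W2={{v},{p,v},{r,v},{s,v},{t,v},{p,s,v},{r,t,v}} W3={{u},{r,u},{s,u},{r,s,u}} W4={{p},{p,r},{p,s},{p,v},{p,s,v}} W5={{t},{r,t},{t,v},{r,t,v}}
  W12={{r,v},{s,v},{p,s,v},{r,t,v}} W13={{r,u},{s,u},{r,s,u}} W14={{p,r},{p,s},{p,s,v}} W15={{r,t},{r,t,v}} W24={{p,v},{p,s,v}} W25={{t,v},{r,t,v}}
  W124={{p,s,v}} W125={{r,t,v}}
components per intersection:
  W1: {{q}} {{r},{s},{p,r},{p,s},{r,s},{r,t},{r,u},{r,v},{s,u},{s,v},{p,s,v},{r,s,u},{r,t,v}}
  W2: {{v},{p,v},{r,v},{s,v},{t,v},{p,s,v},{r,t,v}}
  W3: {{u},{r,u},{s,u},{r,s,u}}
  W4: {{p},{p,r},{p,s},{p,v},{p,s,v}}
  W5: {{t},{r,t},{t,v},{r,t,v}}
  W12: {{r,v},{r,t,v}} {{s,v},{p,s,v}}
  W13: {{r,u},{s,u},{r,s,u}}
  W14: {{p,r}} {{p,s},{p,s,v}}
  W15: {{r,t},{r,t,v}}
  W24: {{p,v},{p,s,v}}
  W25: {{t,v},{r,t,v}}
  W124: {{p,s,v}}
  W125: {{r,t,v}}
C dims 6,8,2; δ0: rk 4, SNF 1^4; δ1: rk 2, SNF 1^2
degree 0: 6−4−0 = 2 → Ȟ^0 ≅ Z^2
degree 1: 8−2−4 = 2 → Ȟ^1 ≅ Z^2
degree 2: 2−0−2 = 0 → Ȟ^2 ≅ 0

Ȟ^0 = Z^2; Ȟ^1 = Z^2; Ȟ^2 = 0


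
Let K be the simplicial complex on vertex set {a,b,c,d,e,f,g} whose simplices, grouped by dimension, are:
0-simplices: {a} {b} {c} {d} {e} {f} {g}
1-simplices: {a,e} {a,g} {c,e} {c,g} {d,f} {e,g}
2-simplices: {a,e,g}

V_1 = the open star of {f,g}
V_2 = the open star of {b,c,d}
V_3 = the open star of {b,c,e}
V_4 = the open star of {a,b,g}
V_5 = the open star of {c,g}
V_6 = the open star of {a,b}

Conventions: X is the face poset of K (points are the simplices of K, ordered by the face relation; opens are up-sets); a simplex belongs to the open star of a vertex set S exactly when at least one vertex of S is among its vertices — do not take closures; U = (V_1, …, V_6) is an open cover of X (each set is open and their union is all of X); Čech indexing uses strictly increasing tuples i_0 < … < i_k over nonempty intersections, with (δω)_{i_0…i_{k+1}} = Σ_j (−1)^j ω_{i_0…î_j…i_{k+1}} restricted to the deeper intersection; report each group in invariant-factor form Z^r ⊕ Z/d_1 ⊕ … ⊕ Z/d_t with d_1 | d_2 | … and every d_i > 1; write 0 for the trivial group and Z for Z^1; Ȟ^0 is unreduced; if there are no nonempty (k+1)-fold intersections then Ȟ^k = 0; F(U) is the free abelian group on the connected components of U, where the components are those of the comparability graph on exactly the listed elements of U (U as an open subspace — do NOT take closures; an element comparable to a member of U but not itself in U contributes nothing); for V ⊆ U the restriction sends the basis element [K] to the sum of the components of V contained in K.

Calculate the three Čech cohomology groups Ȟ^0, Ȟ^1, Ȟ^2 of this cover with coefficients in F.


Ȟ^0 = Z^3,  Ȟ^1 = Z,  Ȟ^2 = 0

intersection data:
  V1={{f},{g},{a,g},{c,g},{d,f},{e,g},{a,e,g}} V2={{b},{c},{d},{c,e},{c,g},{d,f}} V3={{b},{c},{e},{a,e},{c,e},{c,g},{e,g},{a,e,g}} V4={{a},{b},{g},{a,e},{a,g},{c,g},{e,g},{a,e,g}} V5={{c},{g},{a,g},{c,e},{c,g},{e,g},{a,e,g}} V6={{a},{b},{a,e},{a,g},{a,e,g}}
  V12={{c,g},{d,f}} V13={{c,g},{e,g},{a,e,g}} V14={{g},{a,g},{c,g},{e,g},{a,e,g}} V15={{g},{a,g},{c,g},{e,g},{a,e,g}} V16={{a,g},{a,e,g}} V23={{b},{c},{c,e},{c,g}} V24={{b},{c,g}} V25={{c},{c,e},{c,g}} V26={{b}} V34={{b},{a,e},{c,g},{e,g},{a,e,g}} V35={{c},{c,e},{c,g},{e,g},{a,e,g}} V36={{b},{a,e},{a,e,g}} V45={{g},{a,g},{c,g},{e,g},{a,e,g}} V46={{a},{b},{a,e},{a,g},{a,e,g}} V56={{a,g},{a,e,g}}
  V123={{c,g}} V124={{c,g}} V125={{c,g}} V134={{c,g},{e,g},{a,e,g}} V135={{c,g},{e,g},{a,e,g}} V136={{a,e,g}} V145={{g},{a,g},{c,g},{e,g},{a,e,g}} V146={{a,g},{a,e,g}} V156={{a,g},{a,e,g}} V234={{b},{c,g}} V235={{c},{c,e},{c,g}} V236={{b}} V245={{c,g}} V246={{b}} V345={{c,g},{e,g},{a,e,g}} V346={{b},{a,e},{a,e,g}} V356={{a,e,g}} V456={{a,g},{a,e,g}}
  V1234={{c,g}} V1235={{c,g}} V1245={{c,g}} V1345={{c,g},{e,g},{a,e,g}} V1346={{a,e,g}} V1356={{a,e,g}} V1456={{a,g},{a,e,g}} V2345={{c,g}} V2346={{b}} V3456={{a,e,g}}
  V12345={{c,g}} V13456={{a,e,g}}
components per intersection:
  V1: {{f},{d,f}} {{g},{a,g},{c,g},{e,g},{a,e,g}}
  V2: {{b}} {{c},{c,e},{c,g}} {{d},{d,f}}
  V3: {{b}} {{c},{e},{a,e},{c,e},{c,g},{e,g},{a,e,g}}
  V4: {{a},{g},{a,e},{a,g},{c,g},{e,g},{a,e,g}} {{b}}
  V5: {{c},{g},{a,g},{c,e},{c,g},{e,g},{a,e,g}}
  V6: {{a},{a,e},{a,g},{a,e,g}} {{b}}
  V12: {{c,g}} {{d,f}}
  V13: {{c,g}} {{e,g},{a,e,g}}
  V14: {{g},{a,g},{c,g},{e,g},{a,e,g}}
  V15: {{g},{a,g},{c,g},{e,g},{a,e,g}}
  V16: {{a,g},{a,e,g}}
  V23: {{b}} {{c},{c,e},{c,g}}
  V24: {{b}} {{c,g}}
  V25: {{c},{c,e},{c,g}}
  V26: {{b}}
  V34: {{b}} {{a,e},{e,g},{a,e,g}} {{c,g}}
  V35: {{c},{c,e},{c,g}} {{e,g},{a,e,g}}
  V36: {{b}} {{a,e},{a,e,g}}
  V45: {{g},{a,g},{c,g},{e,g},{a,e,g}}
  V46: {{a},{a,e},{a,g},{a,e,g}} {{b}}
  V56: {{a,g},{a,e,g}}
  V123: {{c,g}}
  V124: {{c,g}}
  V125: {{c,g}}
  V134: {{c,g}} {{e,g},{a,e,g}}
  V135: {{c,g}} {{e,g},{a,e,g}}
  V136: {{a,e,g}}
  V145: {{g},{a,g},{c,g},{e,g},{a,e,g}}
  V146: {{a,g},{a,e,g}}
  V156: {{a,g},{a,e,g}}
  V234: {{b}} {{c,g}}
  V235: {{c},{c,e},{c,g}}
  V236: {{b}}
  V245: {{c,g}}
  V246: {{b}}
  V345: {{c,g}} {{e,g},{a,e,g}}
  V346: {{b}} {{a,e},{a,e,g}}
  V356: {{a,e,g}}
  V456: {{a,g},{a,e,g}}
  V1234: {{c,g}}
  V1235: {{c,g}}
  V1245: {{c,g}}
  V1345: {{c,g}} {{e,g},{a,e,g}}
  V1346: {{a,e,g}}
  V1356: {{a,e,g}}
  V1456: {{a,g},{a,e,g}}
  V2345: {{c,g}}
  V2346: {{b}}
  V3456: {{a,e,g}}
  V12345: {{c,g}}
  V13456: {{a,e,g}}
C dims 12,24,23,11; δ0: rk 9, SNF 1^9; δ1: rk 14, SNF 1^14; δ2: rk 9, SNF 1^9
Ȟ^0 = (12 − 9) − 0 = 3, so Ȟ^0 ≅ Z^3
Ȟ^1 = (24 − 14) − 9 = 1, so Ȟ^1 ≅ Z
Ȟ^2 = (23 − 9) − 14 = 0, so Ȟ^2 ≅ 0


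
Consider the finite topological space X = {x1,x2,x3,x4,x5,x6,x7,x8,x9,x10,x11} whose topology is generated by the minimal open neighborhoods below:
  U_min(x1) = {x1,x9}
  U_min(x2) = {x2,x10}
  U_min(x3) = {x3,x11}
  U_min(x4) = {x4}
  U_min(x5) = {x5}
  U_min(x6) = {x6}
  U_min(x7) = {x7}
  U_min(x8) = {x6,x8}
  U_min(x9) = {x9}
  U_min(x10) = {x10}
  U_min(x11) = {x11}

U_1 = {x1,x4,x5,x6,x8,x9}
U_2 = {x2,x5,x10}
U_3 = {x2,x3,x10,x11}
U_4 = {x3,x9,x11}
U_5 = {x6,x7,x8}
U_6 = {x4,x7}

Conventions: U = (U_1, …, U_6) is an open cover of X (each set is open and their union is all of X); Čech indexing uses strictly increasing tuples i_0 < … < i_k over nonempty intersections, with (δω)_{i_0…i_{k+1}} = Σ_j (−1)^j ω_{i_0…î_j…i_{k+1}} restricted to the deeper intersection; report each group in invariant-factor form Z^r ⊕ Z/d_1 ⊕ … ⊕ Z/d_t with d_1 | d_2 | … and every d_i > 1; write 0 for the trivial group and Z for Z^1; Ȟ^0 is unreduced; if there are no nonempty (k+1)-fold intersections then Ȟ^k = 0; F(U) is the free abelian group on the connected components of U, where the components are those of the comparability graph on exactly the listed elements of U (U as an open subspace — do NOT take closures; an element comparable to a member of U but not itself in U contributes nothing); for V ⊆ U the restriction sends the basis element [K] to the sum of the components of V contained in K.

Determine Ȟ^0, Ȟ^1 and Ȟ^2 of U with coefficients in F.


Ȟ^0 = Z^7, Ȟ^1 = 0, Ȟ^2 = 0

nonempty overlaps:
  U12={x5} U14={x9} U15={x6,x8} U16={x4} U23={x2,x10} U34={x3,x11} U56={x7}
components per intersection:
  U1: {x1,x9} {x4} {x5} {x6,x8}
  U2: {x2,x10} {x5}
  U3: {x2,x10} {x3,x11}
  U4: {x3,x11} {x9}
  U5: {x6,x8} {x7}
  U6: {x4} {x7}
  U12: {x5}
  U14: {x9}
  U15: {x6,x8}
  U16: {x4}
  U23: {x2,x10}
  U34: {x3,x11}
  U56: {x7}
C dims 14,7; δ0: rk 7, SNF 1^7
degree 0: 14−7−0 = 7 → Ȟ^0 ≅ Z^7
degree 1: 7−0−7 = 0 → Ȟ^1 ≅ 0
degree 2: 0−0−0 = 0 → Ȟ^2 ≅ 0


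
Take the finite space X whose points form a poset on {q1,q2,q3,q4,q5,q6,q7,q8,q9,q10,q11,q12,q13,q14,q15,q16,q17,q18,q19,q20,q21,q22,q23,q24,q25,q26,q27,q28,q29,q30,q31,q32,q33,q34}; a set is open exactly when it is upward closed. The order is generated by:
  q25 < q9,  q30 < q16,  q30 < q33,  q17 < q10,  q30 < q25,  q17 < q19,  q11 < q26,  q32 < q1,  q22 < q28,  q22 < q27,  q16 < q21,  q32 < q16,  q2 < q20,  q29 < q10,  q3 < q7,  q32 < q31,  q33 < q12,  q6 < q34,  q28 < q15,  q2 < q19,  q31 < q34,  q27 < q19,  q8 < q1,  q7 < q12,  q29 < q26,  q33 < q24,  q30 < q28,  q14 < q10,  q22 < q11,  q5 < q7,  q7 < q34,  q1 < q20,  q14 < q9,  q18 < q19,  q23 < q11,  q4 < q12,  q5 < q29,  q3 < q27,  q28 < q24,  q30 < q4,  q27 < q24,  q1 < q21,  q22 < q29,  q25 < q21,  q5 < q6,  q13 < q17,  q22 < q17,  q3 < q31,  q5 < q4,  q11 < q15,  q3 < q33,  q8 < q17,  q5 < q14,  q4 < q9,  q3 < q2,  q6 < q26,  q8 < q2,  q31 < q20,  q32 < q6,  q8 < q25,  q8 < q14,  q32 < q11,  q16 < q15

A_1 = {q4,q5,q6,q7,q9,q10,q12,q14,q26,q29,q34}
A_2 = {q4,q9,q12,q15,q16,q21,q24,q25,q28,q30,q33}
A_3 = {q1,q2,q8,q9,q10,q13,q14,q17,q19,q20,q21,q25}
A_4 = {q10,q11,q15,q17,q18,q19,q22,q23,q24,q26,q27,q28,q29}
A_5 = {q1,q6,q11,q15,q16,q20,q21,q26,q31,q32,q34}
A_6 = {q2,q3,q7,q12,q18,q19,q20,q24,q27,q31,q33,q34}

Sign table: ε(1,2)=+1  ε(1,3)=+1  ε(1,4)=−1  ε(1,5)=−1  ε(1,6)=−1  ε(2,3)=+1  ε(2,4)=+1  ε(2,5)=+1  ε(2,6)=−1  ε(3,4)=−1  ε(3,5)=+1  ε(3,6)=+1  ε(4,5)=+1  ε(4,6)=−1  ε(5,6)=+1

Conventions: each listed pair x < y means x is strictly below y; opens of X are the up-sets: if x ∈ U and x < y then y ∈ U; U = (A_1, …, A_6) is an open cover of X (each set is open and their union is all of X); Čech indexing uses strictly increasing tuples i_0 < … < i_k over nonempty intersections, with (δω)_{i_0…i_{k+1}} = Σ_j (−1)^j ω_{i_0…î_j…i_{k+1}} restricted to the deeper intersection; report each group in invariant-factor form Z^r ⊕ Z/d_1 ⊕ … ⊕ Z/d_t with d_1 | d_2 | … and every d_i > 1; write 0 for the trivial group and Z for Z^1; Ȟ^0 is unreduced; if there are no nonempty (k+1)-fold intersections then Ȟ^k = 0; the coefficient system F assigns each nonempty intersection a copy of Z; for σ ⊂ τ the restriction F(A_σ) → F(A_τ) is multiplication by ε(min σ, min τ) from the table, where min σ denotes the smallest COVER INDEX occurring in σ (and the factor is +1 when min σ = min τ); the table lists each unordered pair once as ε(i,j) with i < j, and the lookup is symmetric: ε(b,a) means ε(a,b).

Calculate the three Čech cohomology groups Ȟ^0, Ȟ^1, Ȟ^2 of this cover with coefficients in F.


Ȟ^0 = 0; Ȟ^1 = Z/2; Ȟ^2 = Z

nonempty overlaps:
  A12={q4,q9,q12} A13={q9,q10,q14} A14={q10,q26,q29} A15={q6,q26,q34} A16={q7,q12,q34} A23={q9,q21,q25} A24={q15,q24,q28} A25={q15,q16,q21} A26={q12,q24,q33} A34={q10,q17,q19} A35={q1,q20,q21} A36={q2,q19,q20} A45={q11,q15,q26} A46={q18,q19,q24,q27} A56={q20,q31,q34}
  A123={q9} A126={q12} A134={q10} A145={q26} A156={q34} A235={q21} A245={q15} A246={q24} A346={q19} A356={q20}
C dims 6,15,10; δ0: rk 6, SNF 1^5·2; δ1: rk 9, SNF 1^9
degree 0: 6−6−0 = 0 → Ȟ^0 ≅ 0
degree 1: 15−9−6 = 0 plus torsion [2] → Ȟ^1 ≅ Z/2
degree 2: 10−0−9 = 1 → Ȟ^2 ≅ Z
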